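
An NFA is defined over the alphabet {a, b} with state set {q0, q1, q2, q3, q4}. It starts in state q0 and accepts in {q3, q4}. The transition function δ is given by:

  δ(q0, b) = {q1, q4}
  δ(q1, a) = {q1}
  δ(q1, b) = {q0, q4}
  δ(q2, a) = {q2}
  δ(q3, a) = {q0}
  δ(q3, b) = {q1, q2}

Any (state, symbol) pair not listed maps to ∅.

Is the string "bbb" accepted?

Start in {q0}.
Read 'b': {q0} → {q1, q4}.
Read 'b': {q1, q4} → {q0, q4}.
Read 'b': {q0, q4} → {q1, q4}.
The final set {q1, q4} contains the accepting state q4.

Yes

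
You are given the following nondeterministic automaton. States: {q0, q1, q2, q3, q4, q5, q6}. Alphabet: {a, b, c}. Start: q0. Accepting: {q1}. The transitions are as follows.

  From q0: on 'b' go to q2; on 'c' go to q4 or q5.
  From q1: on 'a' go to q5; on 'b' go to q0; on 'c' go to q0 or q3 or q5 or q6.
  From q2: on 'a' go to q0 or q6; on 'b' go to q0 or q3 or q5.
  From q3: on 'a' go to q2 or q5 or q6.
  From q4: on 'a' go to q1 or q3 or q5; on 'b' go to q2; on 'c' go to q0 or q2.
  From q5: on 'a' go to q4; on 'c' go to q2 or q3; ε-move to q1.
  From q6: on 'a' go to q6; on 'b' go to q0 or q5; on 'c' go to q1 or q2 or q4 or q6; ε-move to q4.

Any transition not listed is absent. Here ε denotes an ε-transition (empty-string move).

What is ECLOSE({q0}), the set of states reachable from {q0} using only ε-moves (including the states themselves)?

Begin with {q0}.
No ε-moves leave this set, so the closure equals the set itself.

{q0}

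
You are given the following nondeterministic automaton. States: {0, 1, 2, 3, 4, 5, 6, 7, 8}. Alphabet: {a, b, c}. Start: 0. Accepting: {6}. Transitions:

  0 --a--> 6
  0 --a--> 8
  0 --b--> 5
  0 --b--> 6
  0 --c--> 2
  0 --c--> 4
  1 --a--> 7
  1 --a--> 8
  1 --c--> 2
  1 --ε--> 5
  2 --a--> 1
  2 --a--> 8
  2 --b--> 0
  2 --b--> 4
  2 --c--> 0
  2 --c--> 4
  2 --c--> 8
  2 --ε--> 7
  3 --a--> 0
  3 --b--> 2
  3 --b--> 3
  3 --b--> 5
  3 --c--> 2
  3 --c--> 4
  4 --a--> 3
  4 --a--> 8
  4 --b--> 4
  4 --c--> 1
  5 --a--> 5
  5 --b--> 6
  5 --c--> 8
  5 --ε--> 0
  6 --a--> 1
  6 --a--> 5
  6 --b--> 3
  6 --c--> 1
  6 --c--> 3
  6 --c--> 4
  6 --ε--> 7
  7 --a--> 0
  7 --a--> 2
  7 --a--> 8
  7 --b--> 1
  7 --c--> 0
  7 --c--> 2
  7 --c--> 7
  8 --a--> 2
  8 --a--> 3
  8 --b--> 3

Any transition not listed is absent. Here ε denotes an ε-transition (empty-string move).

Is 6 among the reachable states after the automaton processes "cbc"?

Start in {0}.
Read 'c': 0→{2, 4}; union {2, 4}; ε-closure = {2, 4, 7}.
Read 'b': 2→{0, 4}, 4→{4}, 7→{1}; union {0, 1, 4}; ε-closure = {0, 1, 4, 5}.
Read 'c': 0→{2, 4}, 1→{2}, 4→{1}, 5→{8}; union {1, 2, 4, 8}; ε-closure = {0, 1, 2, 4, 5, 7, 8}.
State 6 is not in {0, 1, 2, 4, 5, 7, 8}.

No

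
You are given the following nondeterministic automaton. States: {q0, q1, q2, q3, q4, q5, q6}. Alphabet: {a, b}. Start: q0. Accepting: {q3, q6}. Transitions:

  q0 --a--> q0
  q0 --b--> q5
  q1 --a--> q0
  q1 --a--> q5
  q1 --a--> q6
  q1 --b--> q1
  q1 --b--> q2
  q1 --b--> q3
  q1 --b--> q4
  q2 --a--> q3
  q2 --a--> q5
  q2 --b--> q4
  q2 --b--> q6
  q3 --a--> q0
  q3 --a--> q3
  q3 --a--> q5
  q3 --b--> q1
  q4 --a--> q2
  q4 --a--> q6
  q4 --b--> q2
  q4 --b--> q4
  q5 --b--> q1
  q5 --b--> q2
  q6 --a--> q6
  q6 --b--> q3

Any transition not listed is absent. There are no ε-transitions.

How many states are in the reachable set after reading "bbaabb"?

Start in {q0}.
Read 'b': q0→{q5}; now {q5}.
Read 'b': q5→{q1, q2}; now {q1, q2}.
Read 'a': q1→{q0, q5, q6}, q2→{q3, q5}; now {q0, q3, q5, q6}.
Read 'a': q0→{q0}, q3→{q0, q3, q5}, q5→∅, q6→{q6}; now {q0, q3, q5, q6}.
Read 'b': q0→{q5}, q3→{q1}, q5→{q1, q2}, q6→{q3}; now {q1, q2, q3, q5}.
Read 'b': q1→{q1, q2, q3, q4}, q2→{q4, q6}, q3→{q1}, q5→{q1, q2}; now {q1, q2, q3, q4, q6}.
That set has 5 states.

5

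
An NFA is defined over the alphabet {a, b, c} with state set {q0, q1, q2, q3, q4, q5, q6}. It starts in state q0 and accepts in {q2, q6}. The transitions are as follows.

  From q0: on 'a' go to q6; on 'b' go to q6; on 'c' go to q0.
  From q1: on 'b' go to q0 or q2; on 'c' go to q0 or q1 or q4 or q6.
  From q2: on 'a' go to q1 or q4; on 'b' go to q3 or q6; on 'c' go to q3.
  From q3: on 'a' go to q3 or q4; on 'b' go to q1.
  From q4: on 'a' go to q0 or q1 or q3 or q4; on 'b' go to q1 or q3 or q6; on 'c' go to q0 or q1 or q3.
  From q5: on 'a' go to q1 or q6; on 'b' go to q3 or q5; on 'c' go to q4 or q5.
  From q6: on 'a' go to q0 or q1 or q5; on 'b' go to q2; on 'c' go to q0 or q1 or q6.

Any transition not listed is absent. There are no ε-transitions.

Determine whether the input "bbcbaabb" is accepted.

No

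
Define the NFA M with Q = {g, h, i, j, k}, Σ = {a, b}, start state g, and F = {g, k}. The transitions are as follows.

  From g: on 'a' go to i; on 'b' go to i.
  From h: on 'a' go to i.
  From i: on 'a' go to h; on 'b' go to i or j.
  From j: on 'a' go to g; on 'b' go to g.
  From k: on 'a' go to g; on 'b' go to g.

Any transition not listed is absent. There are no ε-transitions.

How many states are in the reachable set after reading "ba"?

Start in {g}.
Read 'b': {g} → {i}.
Read 'a': {i} → {h}.
That set has 1 state.

1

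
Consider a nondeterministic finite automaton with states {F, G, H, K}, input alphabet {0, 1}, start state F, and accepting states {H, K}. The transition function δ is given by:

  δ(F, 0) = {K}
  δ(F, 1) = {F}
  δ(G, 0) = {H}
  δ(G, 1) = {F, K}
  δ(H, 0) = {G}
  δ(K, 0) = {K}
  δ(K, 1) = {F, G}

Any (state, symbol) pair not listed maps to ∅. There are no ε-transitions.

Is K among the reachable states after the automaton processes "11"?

Start in {F}.
Read '1': F→{F}; now {F}.
Read '1': F→{F}; now {F}.
State K is not in {F}.

No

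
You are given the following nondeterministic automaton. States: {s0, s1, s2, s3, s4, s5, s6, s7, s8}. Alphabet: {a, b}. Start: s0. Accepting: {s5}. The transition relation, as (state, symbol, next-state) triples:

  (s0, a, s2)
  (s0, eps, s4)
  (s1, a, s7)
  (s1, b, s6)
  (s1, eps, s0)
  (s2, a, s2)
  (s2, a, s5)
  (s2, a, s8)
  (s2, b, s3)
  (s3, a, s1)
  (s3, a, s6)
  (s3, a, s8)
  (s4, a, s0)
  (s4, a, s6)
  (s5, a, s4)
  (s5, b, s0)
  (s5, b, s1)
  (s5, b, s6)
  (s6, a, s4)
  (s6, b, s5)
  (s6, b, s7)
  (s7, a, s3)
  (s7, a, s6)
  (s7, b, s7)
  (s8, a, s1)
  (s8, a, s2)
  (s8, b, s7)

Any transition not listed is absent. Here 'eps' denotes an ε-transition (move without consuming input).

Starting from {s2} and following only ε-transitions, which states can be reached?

{s2}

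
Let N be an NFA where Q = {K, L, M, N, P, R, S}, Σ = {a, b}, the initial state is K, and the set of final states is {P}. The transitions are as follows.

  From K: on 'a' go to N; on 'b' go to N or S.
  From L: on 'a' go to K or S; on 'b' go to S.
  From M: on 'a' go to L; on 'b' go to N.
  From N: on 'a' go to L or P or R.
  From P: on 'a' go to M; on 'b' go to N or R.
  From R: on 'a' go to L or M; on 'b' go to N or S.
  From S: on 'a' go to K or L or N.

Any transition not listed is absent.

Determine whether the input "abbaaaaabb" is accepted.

Start in {K}.
Read 'a': K→{N}; now {N}.
Read 'b': N→∅; now ∅.
The set is empty and remains empty for the remaining 8 symbols.
The final set ∅ contains no accepting state.

No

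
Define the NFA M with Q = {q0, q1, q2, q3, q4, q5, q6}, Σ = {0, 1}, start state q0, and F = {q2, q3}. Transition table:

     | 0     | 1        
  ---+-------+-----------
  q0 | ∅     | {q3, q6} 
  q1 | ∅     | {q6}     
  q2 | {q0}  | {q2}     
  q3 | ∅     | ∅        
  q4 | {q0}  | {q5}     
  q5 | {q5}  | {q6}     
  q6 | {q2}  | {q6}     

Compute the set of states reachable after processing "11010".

{q0}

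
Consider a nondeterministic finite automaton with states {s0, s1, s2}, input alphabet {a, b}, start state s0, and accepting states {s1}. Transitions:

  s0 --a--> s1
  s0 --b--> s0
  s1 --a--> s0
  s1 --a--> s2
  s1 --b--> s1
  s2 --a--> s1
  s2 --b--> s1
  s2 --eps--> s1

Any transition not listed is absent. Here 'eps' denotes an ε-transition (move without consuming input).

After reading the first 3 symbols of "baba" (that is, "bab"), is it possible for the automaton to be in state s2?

No

Start in {s0}.
Read 'b': {s0} → {s0}.
Read 'a': {s0} → {s1}.
Read 'b': {s1} → {s1}.
State s2 is not in {s1}.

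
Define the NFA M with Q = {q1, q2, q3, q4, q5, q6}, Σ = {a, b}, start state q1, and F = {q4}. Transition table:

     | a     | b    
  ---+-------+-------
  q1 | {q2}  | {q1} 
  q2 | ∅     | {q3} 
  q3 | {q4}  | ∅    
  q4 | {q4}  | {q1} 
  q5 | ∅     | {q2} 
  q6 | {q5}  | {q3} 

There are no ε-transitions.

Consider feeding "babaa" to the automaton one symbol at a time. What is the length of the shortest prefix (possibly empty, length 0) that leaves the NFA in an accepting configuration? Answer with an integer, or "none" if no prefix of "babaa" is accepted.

Start in {q1}.
Read 'b': q1→{q1}; now {q1}.
Read 'a': q1→{q2}; now {q2}.
Read 'b': q2→{q3}; now {q3}.
Read 'a': q3→{q4}; now {q4}.
None of the earlier sets intersect F, but {q4} does.

4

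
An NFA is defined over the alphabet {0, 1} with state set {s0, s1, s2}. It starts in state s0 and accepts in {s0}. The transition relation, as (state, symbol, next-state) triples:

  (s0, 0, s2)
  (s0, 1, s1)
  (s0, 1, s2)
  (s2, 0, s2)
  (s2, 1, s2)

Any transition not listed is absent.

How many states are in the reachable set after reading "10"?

1

Start in {s0}.
Read '1': {s0} → {s1, s2}.
Read '0': {s1, s2} → {s2}.
That set has 1 state.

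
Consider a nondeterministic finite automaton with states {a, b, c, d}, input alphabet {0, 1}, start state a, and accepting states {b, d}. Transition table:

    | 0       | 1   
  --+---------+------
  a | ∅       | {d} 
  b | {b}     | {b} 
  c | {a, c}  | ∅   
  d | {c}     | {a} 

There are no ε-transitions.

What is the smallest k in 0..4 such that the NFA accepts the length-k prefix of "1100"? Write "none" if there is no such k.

1

Start in {a}.
Read '1': a→{d}; now {d}.
None of the earlier sets intersect F, but {d} does.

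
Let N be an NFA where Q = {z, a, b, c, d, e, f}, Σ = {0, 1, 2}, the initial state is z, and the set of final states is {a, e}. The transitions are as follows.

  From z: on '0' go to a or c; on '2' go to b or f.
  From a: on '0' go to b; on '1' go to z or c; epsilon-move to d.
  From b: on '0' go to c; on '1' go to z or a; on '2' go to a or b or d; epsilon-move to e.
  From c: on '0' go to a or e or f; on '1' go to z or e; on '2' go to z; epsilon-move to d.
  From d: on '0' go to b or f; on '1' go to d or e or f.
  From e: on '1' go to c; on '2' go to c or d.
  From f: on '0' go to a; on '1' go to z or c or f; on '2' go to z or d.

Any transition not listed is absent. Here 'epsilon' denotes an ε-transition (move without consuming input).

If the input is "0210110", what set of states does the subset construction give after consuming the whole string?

Start in {z}.
Read '0': {z} → {a, c, d}.
Read '2': {a, c, d} → {z}.
Read '1': {z} → ∅.
The set is empty and remains empty for the remaining 4 symbols.

∅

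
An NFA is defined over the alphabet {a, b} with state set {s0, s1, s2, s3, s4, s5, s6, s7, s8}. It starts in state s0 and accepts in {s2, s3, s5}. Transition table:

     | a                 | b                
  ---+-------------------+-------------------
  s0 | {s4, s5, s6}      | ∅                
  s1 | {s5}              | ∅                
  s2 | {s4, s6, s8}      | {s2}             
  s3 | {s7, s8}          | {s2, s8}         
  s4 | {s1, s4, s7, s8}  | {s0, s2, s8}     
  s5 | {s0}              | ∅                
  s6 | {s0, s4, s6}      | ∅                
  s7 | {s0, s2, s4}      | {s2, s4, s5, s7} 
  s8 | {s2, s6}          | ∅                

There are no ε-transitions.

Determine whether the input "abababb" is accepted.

Start in {s0}.
Read 'a': {s0} → {s4, s5, s6}.
Read 'b': {s4, s5, s6} → {s0, s2, s8}.
Read 'a': {s0, s2, s8} → {s2, s4, s5, s6, s8}.
Read 'b': {s2, s4, s5, s6, s8} → {s0, s2, s8}.
Read 'a': {s0, s2, s8} → {s2, s4, s5, s6, s8}.
Read 'b': {s2, s4, s5, s6, s8} → {s0, s2, s8}.
Read 'b': {s0, s2, s8} → {s2}.
The final set {s2} contains the accepting state s2.

Yes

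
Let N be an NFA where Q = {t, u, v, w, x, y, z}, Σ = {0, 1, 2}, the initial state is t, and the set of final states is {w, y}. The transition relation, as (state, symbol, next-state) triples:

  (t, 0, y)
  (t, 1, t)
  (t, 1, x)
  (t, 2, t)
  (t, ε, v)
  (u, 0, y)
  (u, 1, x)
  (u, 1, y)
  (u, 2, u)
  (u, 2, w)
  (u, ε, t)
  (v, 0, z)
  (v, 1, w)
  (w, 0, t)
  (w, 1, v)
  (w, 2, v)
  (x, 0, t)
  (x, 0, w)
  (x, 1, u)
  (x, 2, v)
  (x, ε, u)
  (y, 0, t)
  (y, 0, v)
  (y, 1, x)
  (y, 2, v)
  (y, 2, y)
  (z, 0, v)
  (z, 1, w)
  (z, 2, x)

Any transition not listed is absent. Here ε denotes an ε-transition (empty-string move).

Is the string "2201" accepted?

Yes

Start: ε-closure({t}) = {t, v}.
Read '2': {t, v} → {t, v}.
Read '2': {t, v} → {t, v}.
Read '0': {t, v} → {y, z}.
Read '1': {y, z} → {t, u, v, w, x}.
The final set {t, u, v, w, x} contains the accepting state w.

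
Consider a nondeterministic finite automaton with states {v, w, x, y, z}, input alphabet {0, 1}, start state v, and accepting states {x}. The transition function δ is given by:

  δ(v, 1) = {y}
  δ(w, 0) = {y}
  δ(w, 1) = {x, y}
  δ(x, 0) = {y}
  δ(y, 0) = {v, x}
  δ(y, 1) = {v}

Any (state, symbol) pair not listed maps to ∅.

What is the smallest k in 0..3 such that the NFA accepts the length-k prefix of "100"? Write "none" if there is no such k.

2

Start in {v}.
Read '1': {v} → {y}.
Read '0': {y} → {v, x}.
None of the earlier sets intersect F, but {v, x} does.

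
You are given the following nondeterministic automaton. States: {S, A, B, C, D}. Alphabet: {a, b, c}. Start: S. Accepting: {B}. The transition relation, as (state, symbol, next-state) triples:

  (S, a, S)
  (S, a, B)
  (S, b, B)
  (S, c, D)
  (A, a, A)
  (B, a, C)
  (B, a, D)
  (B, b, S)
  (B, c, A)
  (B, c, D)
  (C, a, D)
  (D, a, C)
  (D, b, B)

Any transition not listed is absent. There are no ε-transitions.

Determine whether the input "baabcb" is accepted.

Yes

Start in {S}.
Read 'b': {S} → {B}.
Read 'a': {B} → {C, D}.
Read 'a': {C, D} → {C, D}.
Read 'b': {C, D} → {B}.
Read 'c': {B} → {A, D}.
Read 'b': {A, D} → {B}.
The final set {B} contains the accepting state B.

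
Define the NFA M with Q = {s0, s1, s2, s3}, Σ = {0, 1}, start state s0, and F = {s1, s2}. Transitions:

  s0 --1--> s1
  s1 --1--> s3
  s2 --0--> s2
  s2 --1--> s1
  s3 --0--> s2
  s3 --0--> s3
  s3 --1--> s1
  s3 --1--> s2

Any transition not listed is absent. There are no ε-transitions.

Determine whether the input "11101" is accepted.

Start in {s0}.
Read '1': s0→{s1}; now {s1}.
Read '1': s1→{s3}; now {s3}.
Read '1': s3→{s1, s2}; now {s1, s2}.
Read '0': s1→∅, s2→{s2}; now {s2}.
Read '1': s2→{s1}; now {s1}.
The final set {s1} contains the accepting state s1.

Yes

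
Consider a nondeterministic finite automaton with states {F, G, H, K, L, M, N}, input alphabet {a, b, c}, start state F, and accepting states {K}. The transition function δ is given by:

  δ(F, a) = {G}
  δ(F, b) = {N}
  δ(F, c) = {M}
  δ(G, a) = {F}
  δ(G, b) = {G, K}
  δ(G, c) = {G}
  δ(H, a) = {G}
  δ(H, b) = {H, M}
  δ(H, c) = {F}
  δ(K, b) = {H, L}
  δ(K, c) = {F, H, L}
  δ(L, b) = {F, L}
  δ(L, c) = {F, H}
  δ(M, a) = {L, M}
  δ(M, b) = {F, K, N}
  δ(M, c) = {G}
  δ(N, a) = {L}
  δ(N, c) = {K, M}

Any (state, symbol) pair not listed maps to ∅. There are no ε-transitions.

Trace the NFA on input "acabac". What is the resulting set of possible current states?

{F, H}

Start in {F}.
Read 'a': F→{G}; now {G}.
Read 'c': G→{G}; now {G}.
Read 'a': G→{F}; now {F}.
Read 'b': F→{N}; now {N}.
Read 'a': N→{L}; now {L}.
Read 'c': L→{F, H}; now {F, H}.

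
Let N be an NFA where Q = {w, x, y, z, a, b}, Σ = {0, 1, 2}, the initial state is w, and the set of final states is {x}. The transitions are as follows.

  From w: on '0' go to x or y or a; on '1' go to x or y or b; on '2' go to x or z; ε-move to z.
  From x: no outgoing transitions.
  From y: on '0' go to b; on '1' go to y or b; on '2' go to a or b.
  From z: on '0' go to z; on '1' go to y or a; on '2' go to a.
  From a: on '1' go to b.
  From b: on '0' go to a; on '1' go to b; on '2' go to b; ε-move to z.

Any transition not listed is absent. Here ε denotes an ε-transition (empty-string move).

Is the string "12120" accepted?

No

Start: ε-closure({w}) = {w, z}.
Read '1': {w, z} → {x, y, z, a, b}.
Read '2': {x, y, z, a, b} → {z, a, b}.
Read '1': {z, a, b} → {y, z, a, b}.
Read '2': {y, z, a, b} → {z, a, b}.
Read '0': {z, a, b} → {z, a}.
The final set {z, a} contains no accepting state.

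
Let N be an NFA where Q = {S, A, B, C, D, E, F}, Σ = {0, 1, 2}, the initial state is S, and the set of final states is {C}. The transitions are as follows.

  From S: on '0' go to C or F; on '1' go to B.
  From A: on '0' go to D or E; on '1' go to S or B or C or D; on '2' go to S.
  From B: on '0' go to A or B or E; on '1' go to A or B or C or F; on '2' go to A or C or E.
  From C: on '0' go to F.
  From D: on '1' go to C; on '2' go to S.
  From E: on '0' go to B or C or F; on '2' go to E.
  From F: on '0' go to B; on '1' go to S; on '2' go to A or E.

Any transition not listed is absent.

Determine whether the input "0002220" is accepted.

Yes

Start in {S}.
Read '0': S→{C, F}; now {C, F}.
Read '0': C→{F}, F→{B}; now {B, F}.
Read '0': B→{A, B, E}, F→{B}; now {A, B, E}.
Read '2': A→{S}, B→{A, C, E}, E→{E}; now {S, A, C, E}.
Read '2': S→∅, A→{S}, C→∅, E→{E}; now {S, E}.
Read '2': S→∅, E→{E}; now {E}.
Read '0': E→{B, C, F}; now {B, C, F}.
The final set {B, C, F} contains the accepting state C.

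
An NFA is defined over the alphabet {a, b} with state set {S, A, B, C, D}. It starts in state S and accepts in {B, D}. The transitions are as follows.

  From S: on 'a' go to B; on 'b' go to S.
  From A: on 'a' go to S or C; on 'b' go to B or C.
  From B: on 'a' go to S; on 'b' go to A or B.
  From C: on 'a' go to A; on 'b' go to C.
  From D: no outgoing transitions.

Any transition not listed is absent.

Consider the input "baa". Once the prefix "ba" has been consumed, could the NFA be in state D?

No

Start in {S}.
Read 'b': S→{S}; now {S}.
Read 'a': S→{B}; now {B}.
State D is not in {B}.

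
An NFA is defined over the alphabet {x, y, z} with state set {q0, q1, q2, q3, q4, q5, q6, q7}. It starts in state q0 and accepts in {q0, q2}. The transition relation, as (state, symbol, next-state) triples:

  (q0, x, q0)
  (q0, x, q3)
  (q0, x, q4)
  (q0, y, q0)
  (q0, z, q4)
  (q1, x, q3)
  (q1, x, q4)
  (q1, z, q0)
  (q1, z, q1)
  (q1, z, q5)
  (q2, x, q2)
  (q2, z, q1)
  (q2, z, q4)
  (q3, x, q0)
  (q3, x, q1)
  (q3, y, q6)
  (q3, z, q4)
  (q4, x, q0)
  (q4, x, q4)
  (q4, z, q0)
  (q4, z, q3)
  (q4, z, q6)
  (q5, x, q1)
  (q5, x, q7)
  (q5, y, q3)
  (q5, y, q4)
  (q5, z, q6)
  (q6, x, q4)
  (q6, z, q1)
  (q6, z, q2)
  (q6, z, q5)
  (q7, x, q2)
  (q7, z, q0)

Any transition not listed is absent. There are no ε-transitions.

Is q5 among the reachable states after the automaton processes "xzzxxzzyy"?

Start in {q0}.
Read 'x': {q0} → {q0, q3, q4}.
Read 'z': {q0, q3, q4} → {q0, q3, q4, q6}.
Read 'z': {q0, q3, q4, q6} → {q0, q1, q2, q3, q4, q5, q6}.
Read 'x': {q0, q1, q2, q3, q4, q5, q6} → {q0, q1, q2, q3, q4, q7}.
Read 'x': {q0, q1, q2, q3, q4, q7} → {q0, q1, q2, q3, q4}.
Read 'z': {q0, q1, q2, q3, q4} → {q0, q1, q3, q4, q5, q6}.
Read 'z': {q0, q1, q3, q4, q5, q6} → {q0, q1, q2, q3, q4, q5, q6}.
Read 'y': {q0, q1, q2, q3, q4, q5, q6} → {q0, q3, q4, q6}.
Read 'y': {q0, q3, q4, q6} → {q0, q6}.
State q5 is not in {q0, q6}.

No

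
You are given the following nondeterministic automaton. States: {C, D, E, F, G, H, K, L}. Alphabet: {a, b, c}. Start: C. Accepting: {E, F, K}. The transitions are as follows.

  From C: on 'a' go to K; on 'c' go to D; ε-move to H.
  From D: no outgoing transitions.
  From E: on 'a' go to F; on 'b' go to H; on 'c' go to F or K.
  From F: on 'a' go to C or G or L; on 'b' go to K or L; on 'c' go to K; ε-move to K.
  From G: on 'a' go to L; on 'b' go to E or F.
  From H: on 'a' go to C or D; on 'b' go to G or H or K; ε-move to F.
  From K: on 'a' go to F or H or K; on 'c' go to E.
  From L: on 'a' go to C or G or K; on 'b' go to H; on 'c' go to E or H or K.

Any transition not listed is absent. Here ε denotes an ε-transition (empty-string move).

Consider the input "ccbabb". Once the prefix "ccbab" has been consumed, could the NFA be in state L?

Start: ε-closure({C}) = {C, F, H, K}.
Read 'c': {C, F, H, K} → {D, E, K}.
Read 'c': {D, E, K} → {E, F, K}.
Read 'b': {E, F, K} → {F, H, K, L}.
Read 'a': {F, H, K, L} → {C, D, F, G, H, K, L}.
Read 'b': {C, D, F, G, H, K, L} → {E, F, G, H, K, L}.
State L is in {E, F, G, H, K, L}.

Yes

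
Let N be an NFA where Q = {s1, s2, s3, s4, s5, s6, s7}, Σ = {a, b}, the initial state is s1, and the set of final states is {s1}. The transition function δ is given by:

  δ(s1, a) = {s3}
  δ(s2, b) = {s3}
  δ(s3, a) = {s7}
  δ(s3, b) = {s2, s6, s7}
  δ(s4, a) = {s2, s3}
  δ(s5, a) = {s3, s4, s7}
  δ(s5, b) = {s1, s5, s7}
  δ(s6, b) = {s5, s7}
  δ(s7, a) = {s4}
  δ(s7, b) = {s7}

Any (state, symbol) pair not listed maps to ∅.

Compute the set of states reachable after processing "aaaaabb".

Start in {s1}.
Read 'a': s1→{s3}; now {s3}.
Read 'a': s3→{s7}; now {s7}.
Read 'a': s7→{s4}; now {s4}.
Read 'a': s4→{s2, s3}; now {s2, s3}.
Read 'a': s2→∅, s3→{s7}; now {s7}.
Read 'b': s7→{s7}; now {s7}.
Read 'b': s7→{s7}; now {s7}.

{s7}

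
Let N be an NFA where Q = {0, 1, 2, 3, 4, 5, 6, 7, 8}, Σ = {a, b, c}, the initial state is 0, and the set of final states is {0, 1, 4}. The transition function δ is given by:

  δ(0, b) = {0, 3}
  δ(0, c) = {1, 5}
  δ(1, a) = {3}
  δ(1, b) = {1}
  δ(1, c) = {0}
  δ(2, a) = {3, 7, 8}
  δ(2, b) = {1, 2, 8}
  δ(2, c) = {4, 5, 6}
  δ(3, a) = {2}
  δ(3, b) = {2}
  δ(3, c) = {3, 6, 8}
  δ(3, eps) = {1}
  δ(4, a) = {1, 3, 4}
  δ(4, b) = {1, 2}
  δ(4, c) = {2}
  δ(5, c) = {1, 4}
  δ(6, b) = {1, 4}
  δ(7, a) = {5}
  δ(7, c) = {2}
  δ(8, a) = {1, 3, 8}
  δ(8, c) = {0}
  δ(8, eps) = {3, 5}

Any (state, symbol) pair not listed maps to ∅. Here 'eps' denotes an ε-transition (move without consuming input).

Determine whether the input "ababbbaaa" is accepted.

Start in {0}.
Read 'a': {0} → ∅.
The set is empty and remains empty for the remaining 8 symbols.
The final set ∅ contains no accepting state.

No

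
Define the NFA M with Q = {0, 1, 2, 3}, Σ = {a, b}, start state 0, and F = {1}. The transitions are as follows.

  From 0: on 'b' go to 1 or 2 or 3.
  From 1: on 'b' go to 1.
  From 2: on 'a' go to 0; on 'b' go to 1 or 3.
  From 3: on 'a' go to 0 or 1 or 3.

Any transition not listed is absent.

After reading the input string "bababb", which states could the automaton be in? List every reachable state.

{1, 3}

Start in {0}.
Read 'b': 0→{1, 2, 3}; now {1, 2, 3}.
Read 'a': 1→∅, 2→{0}, 3→{0, 1, 3}; now {0, 1, 3}.
Read 'b': 0→{1, 2, 3}, 1→{1}, 3→∅; now {1, 2, 3}.
Read 'a': 1→∅, 2→{0}, 3→{0, 1, 3}; now {0, 1, 3}.
Read 'b': 0→{1, 2, 3}, 1→{1}, 3→∅; now {1, 2, 3}.
Read 'b': 1→{1}, 2→{1, 3}, 3→∅; now {1, 3}.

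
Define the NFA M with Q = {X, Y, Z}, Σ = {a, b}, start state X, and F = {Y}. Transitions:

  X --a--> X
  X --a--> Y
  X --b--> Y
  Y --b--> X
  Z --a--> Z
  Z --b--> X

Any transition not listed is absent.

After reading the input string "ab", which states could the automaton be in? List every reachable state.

Start in {X}.
Read 'a': X→{X, Y}; now {X, Y}.
Read 'b': X→{Y}, Y→{X}; now {X, Y}.

{X, Y}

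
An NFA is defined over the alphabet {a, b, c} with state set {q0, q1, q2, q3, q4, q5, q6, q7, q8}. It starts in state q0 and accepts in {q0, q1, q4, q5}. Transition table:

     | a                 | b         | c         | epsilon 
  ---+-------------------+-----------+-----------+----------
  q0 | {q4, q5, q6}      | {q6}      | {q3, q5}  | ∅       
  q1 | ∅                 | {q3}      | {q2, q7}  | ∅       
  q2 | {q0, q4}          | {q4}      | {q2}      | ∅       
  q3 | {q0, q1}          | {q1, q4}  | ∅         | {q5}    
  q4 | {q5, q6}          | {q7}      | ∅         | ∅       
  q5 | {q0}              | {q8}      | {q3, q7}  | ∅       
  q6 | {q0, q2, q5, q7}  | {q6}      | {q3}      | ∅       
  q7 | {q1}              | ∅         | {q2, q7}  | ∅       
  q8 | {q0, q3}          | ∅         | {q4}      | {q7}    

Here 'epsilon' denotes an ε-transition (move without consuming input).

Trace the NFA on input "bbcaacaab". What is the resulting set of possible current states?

{q6, q7, q8}

Start in {q0}.
Read 'b': {q0} → {q6}.
Read 'b': {q6} → {q6}.
Read 'c': {q6} → {q3, q5}.
Read 'a': {q3, q5} → {q0, q1}.
Read 'a': {q0, q1} → {q4, q5, q6}.
Read 'c': {q4, q5, q6} → {q3, q5, q7}.
Read 'a': {q3, q5, q7} → {q0, q1}.
Read 'a': {q0, q1} → {q4, q5, q6}.
Read 'b': {q4, q5, q6} → {q6, q7, q8}.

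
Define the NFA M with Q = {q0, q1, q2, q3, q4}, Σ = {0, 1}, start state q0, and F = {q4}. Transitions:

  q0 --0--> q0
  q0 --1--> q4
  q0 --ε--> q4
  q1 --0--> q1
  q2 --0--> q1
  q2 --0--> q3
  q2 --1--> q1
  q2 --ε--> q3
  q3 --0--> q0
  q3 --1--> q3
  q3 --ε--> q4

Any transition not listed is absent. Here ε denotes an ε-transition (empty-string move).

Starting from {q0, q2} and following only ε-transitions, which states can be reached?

{q0, q2, q3, q4}

Begin with {q0, q2}.
ε-move q0 → q4; add q4.
ε-move q2 → q3; add q3.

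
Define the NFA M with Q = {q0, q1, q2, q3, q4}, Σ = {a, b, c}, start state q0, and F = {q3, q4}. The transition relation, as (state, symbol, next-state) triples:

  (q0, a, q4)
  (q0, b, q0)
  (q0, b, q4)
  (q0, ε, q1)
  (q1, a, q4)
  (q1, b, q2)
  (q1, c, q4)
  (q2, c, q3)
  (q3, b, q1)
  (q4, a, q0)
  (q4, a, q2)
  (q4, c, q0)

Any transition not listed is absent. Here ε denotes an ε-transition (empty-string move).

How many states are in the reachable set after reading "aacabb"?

4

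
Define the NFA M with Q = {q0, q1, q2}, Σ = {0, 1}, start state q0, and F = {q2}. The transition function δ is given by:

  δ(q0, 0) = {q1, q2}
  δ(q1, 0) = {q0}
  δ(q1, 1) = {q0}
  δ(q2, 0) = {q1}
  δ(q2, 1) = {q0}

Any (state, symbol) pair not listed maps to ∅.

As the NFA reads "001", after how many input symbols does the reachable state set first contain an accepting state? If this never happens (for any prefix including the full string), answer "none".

1

Start in {q0}.
Read '0': q0→{q1, q2}; now {q1, q2}.
None of the earlier sets intersect F, but {q1, q2} does.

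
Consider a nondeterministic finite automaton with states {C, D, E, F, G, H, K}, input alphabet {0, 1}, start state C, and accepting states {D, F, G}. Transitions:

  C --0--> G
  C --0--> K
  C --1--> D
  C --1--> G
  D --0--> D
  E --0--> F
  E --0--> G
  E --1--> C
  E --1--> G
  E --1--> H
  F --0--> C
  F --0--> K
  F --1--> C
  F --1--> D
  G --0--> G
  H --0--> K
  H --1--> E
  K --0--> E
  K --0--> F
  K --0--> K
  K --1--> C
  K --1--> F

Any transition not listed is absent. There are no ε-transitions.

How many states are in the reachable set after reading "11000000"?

Start in {C}.
Read '1': {C} → {D, G}.
Read '1': {D, G} → ∅.
The set is empty and remains empty for the remaining 6 symbols.
That set has 0 states.

0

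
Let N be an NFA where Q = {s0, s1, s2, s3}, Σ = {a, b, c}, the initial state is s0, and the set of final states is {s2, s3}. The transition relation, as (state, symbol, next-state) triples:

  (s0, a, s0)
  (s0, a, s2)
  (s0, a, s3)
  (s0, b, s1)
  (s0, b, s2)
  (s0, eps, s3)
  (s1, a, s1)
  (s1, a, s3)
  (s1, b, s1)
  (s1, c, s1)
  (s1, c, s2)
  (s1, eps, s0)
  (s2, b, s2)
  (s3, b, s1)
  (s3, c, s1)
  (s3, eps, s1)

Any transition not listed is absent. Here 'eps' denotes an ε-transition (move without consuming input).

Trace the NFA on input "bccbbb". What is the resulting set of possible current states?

Start: ε-closure({s0}) = {s0, s1, s3}.
Read 'b': {s0, s1, s3} → {s0, s1, s2, s3}.
Read 'c': {s0, s1, s2, s3} → {s0, s1, s2, s3}.
Read 'c': {s0, s1, s2, s3} → {s0, s1, s2, s3}.
Read 'b': {s0, s1, s2, s3} → {s0, s1, s2, s3}.
Read 'b': {s0, s1, s2, s3} → {s0, s1, s2, s3}.
Read 'b': {s0, s1, s2, s3} → {s0, s1, s2, s3}.

{s0, s1, s2, s3}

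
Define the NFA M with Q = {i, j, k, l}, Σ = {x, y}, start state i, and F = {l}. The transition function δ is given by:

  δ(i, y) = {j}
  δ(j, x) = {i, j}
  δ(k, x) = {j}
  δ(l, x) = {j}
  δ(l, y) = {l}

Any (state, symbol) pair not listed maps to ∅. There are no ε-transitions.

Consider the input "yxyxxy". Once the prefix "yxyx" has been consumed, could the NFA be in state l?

Start in {i}.
Read 'y': i→{j}; now {j}.
Read 'x': j→{i, j}; now {i, j}.
Read 'y': i→{j}, j→∅; now {j}.
Read 'x': j→{i, j}; now {i, j}.
State l is not in {i, j}.

No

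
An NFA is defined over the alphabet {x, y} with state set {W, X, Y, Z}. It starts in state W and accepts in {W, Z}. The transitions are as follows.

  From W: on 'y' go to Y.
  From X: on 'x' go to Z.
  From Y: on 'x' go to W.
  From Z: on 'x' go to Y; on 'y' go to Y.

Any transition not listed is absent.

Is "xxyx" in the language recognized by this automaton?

Start in {W}.
Read 'x': W→∅; now ∅.
The set is empty and remains empty for the remaining 3 symbols.
The final set ∅ contains no accepting state.

No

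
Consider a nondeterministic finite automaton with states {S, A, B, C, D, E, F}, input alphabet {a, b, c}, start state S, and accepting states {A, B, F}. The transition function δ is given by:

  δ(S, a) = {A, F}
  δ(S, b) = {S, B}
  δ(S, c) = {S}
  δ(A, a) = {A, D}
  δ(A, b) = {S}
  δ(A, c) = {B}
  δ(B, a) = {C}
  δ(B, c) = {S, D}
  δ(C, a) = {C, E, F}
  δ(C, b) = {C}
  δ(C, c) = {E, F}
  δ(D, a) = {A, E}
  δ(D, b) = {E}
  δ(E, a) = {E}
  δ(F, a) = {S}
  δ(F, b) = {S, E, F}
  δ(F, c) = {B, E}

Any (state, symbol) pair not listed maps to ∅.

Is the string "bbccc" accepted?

No

Start in {S}.
Read 'b': {S} → {S, B}.
Read 'b': {S, B} → {S, B}.
Read 'c': {S, B} → {S, D}.
Read 'c': {S, D} → {S}.
Read 'c': {S} → {S}.
The final set {S} contains no accepting state.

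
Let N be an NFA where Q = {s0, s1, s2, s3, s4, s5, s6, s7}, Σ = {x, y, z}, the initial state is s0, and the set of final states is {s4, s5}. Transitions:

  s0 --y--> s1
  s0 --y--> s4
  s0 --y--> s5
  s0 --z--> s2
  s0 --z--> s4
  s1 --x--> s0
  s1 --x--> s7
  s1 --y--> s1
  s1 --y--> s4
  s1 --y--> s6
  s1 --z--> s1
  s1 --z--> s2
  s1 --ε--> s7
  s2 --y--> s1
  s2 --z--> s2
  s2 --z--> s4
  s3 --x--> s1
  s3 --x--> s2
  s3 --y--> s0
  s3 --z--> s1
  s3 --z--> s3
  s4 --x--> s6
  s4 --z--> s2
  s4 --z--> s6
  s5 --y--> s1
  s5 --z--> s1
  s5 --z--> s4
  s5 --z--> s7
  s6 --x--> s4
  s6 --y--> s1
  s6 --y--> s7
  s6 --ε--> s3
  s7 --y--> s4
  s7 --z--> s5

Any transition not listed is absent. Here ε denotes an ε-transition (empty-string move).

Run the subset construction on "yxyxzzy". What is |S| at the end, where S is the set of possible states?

Start in {s0}.
Read 'y': {s0} → {s1, s4, s5, s7}.
Read 'x': {s1, s4, s5, s7} → {s0, s3, s6, s7}.
Read 'y': {s0, s3, s6, s7} → {s0, s1, s4, s5, s7}.
Read 'x': {s0, s1, s4, s5, s7} → {s0, s3, s6, s7}.
Read 'z': {s0, s3, s6, s7} → {s1, s2, s3, s4, s5, s7}.
Read 'z': {s1, s2, s3, s4, s5, s7} → {s1, s2, s3, s4, s5, s6, s7}.
Read 'y': {s1, s2, s3, s4, s5, s6, s7} → {s0, s1, s3, s4, s6, s7}.
That set has 6 states.

6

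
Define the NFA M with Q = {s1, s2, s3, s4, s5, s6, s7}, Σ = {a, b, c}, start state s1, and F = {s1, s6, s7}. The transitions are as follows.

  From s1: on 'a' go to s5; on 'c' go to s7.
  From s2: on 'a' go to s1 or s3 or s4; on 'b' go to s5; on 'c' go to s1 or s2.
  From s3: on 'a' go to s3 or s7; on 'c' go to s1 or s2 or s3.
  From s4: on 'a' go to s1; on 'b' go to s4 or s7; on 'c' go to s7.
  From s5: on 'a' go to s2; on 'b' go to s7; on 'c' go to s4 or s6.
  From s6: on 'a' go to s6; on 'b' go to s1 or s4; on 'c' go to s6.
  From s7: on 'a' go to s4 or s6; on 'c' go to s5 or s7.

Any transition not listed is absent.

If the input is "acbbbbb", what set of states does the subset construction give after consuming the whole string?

{s4, s7}

Start in {s1}.
Read 'a': s1→{s5}; now {s5}.
Read 'c': s5→{s4, s6}; now {s4, s6}.
Read 'b': s4→{s4, s7}, s6→{s1, s4}; now {s1, s4, s7}.
Read 'b': s1→∅, s4→{s4, s7}, s7→∅; now {s4, s7}.
Read 'b': s4→{s4, s7}, s7→∅; now {s4, s7}.
Read 'b': s4→{s4, s7}, s7→∅; now {s4, s7}.
Read 'b': s4→{s4, s7}, s7→∅; now {s4, s7}.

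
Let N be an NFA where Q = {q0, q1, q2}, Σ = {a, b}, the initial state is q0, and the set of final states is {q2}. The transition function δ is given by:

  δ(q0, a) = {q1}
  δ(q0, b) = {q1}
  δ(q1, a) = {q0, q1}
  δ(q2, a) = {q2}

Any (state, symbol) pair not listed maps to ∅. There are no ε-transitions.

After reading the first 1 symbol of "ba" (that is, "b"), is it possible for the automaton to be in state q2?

No

Start in {q0}.
Read 'b': q0→{q1}; now {q1}.
State q2 is not in {q1}.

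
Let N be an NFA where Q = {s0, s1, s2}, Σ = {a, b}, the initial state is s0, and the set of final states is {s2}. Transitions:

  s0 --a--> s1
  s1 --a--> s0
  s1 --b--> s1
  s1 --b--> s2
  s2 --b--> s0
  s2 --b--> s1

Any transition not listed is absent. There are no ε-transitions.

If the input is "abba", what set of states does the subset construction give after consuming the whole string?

Start in {s0}.
Read 'a': s0→{s1}; now {s1}.
Read 'b': s1→{s1, s2}; now {s1, s2}.
Read 'b': s1→{s1, s2}, s2→{s0, s1}; now {s0, s1, s2}.
Read 'a': s0→{s1}, s1→{s0}, s2→∅; now {s0, s1}.

{s0, s1}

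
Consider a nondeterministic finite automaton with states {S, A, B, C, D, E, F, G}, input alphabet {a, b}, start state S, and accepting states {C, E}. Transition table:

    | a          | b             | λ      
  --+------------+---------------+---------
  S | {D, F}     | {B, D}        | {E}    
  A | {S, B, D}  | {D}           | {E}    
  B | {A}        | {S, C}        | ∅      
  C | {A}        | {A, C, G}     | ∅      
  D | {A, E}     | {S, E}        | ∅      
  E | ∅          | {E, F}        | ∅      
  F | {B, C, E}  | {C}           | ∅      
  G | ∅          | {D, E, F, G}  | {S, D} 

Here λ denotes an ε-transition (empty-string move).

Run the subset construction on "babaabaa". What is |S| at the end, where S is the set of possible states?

7

Start: ε-closure({S}) = {S, E}.
Read 'b': {S, E} → {B, D, E, F}.
Read 'a': {B, D, E, F} → {A, B, C, E}.
Read 'b': {A, B, C, E} → {S, A, C, D, E, F, G}.
Read 'a': {S, A, C, D, E, F, G} → {S, A, B, C, D, E, F}.
Read 'a': {S, A, B, C, D, E, F} → {S, A, B, C, D, E, F}.
Read 'b': {S, A, B, C, D, E, F} → {S, A, B, C, D, E, F, G}.
Read 'a': {S, A, B, C, D, E, F, G} → {S, A, B, C, D, E, F}.
Read 'a': {S, A, B, C, D, E, F} → {S, A, B, C, D, E, F}.
That set has 7 states.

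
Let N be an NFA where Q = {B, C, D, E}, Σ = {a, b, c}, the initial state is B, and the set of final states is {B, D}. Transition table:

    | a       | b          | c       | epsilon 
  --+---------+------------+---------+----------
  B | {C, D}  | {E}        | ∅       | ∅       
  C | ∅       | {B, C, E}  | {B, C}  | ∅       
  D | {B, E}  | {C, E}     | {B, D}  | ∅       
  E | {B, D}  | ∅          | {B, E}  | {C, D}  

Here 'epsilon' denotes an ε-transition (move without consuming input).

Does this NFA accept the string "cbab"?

No

Start in {B}.
Read 'c': B→∅; now ∅.
The set is empty and remains empty for the remaining 3 symbols.
The final set ∅ contains no accepting state.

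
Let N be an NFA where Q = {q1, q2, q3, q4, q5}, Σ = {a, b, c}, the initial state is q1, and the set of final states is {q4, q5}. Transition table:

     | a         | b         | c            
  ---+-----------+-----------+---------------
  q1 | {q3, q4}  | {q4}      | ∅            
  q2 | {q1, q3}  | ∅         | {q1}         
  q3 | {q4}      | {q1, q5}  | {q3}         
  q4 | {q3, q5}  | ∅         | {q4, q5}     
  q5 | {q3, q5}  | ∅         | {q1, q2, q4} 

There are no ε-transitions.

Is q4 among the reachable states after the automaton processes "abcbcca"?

Yes

Start in {q1}.
Read 'a': {q1} → {q3, q4}.
Read 'b': {q3, q4} → {q1, q5}.
Read 'c': {q1, q5} → {q1, q2, q4}.
Read 'b': {q1, q2, q4} → {q4}.
Read 'c': {q4} → {q4, q5}.
Read 'c': {q4, q5} → {q1, q2, q4, q5}.
Read 'a': {q1, q2, q4, q5} → {q1, q3, q4, q5}.
State q4 is in {q1, q3, q4, q5}.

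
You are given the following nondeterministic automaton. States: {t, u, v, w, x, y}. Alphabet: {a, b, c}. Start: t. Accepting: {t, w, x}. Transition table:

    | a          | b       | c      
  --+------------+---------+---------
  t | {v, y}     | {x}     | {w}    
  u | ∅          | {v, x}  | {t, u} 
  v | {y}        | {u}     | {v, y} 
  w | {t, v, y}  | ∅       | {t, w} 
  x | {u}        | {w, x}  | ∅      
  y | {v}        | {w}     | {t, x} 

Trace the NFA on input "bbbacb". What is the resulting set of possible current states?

{u, v, w, x}

Start in {t}.
Read 'b': {t} → {x}.
Read 'b': {x} → {w, x}.
Read 'b': {w, x} → {w, x}.
Read 'a': {w, x} → {t, u, v, y}.
Read 'c': {t, u, v, y} → {t, u, v, w, x, y}.
Read 'b': {t, u, v, w, x, y} → {u, v, w, x}.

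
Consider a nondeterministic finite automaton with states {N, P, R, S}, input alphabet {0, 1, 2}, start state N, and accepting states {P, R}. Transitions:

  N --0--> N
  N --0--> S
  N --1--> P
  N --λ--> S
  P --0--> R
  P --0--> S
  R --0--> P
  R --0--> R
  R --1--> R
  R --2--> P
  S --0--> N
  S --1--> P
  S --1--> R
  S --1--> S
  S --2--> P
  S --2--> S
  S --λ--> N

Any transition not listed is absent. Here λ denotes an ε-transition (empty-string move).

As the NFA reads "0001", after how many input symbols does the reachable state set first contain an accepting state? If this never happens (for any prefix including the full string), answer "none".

Start: ε-closure({N}) = {N, S}.
Read '0': {N, S} → {N, S}.
Read '0': {N, S} → {N, S}.
Read '0': {N, S} → {N, S}.
Read '1': {N, S} → {N, P, R, S}.
None of the earlier sets intersect F, but {N, P, R, S} does.

4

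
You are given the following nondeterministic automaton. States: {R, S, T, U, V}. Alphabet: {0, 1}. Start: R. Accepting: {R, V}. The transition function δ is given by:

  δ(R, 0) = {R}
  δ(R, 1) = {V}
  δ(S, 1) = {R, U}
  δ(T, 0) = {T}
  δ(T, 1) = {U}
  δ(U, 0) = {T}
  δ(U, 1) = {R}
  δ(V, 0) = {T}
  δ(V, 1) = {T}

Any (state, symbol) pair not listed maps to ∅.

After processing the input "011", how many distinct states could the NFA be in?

Start in {R}.
Read '0': {R} → {R}.
Read '1': {R} → {V}.
Read '1': {V} → {T}.
That set has 1 state.

1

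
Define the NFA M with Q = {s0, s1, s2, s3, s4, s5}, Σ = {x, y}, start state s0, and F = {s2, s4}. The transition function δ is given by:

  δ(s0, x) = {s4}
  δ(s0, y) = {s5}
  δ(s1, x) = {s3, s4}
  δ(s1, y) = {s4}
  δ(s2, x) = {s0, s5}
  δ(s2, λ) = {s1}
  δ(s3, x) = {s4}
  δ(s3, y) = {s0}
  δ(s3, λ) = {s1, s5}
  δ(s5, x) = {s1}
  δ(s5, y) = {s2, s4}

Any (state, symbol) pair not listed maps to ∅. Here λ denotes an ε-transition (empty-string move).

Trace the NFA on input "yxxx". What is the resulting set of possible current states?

Start in {s0}.
Read 'y': {s0} → {s5}.
Read 'x': {s5} → {s1}.
Read 'x': {s1} → {s1, s3, s4, s5}.
Read 'x': {s1, s3, s4, s5} → {s1, s3, s4, s5}.

{s1, s3, s4, s5}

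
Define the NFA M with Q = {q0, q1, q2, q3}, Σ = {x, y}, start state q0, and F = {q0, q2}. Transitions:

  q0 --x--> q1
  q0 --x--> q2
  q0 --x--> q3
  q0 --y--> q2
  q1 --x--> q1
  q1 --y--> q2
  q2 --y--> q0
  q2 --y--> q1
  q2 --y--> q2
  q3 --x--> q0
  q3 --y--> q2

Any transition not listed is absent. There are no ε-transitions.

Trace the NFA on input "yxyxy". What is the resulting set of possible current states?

Start in {q0}.
Read 'y': q0→{q2}; now {q2}.
Read 'x': q2→∅; now ∅.
The set is empty and remains empty for the remaining 3 symbols.

∅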